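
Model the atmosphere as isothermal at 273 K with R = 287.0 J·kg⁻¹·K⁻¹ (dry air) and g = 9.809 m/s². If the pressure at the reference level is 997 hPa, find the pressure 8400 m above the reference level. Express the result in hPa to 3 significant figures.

Scale height: H = RT/g = 287.0 × 273 / 9.809 = 7987.7 m.
Barometric formula: P = P₀ exp(−z/H).
z/H = 8400.0/7987.7 = 1.0516; exp(−1.0516) = 0.34938.
P = 997 × 0.34938 = 348.33 hPa.

P ≈ 348 hPa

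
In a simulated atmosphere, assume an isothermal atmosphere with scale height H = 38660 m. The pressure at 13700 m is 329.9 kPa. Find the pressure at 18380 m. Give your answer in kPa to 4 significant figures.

P ≈ 292.3 kPa

Between two levels, P₂ = P₁ exp(−Δz/H) with Δz = z₂ − z₁.
Δz = 18380 − 13700 = 4680.0 m; Δz/H = 4680.0/38660 = 0.12106.
P₂ = 329.9 × exp(−0.12106) = 329.9 × 0.88598 = 292.28 kPa.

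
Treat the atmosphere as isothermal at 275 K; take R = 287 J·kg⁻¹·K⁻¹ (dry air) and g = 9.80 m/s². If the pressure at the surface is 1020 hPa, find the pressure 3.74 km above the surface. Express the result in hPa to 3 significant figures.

P ≈ 641 hPa

Scale height: H = RT/g = 287 × 275 / 9.80 = 8053.6 m.
Barometric formula: P = P₀ exp(−z/H).
z/H = 3740.0/8053.6 = 0.46439; exp(−0.46439) = 0.62852.
P = 1020 × 0.62852 = 641.09 hPa.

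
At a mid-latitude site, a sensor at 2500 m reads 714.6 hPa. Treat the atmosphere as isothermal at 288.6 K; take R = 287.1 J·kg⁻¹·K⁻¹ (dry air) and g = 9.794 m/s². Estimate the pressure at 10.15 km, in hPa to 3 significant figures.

P ≈ 289 hPa

Scale height: H = RT/g = 287.1 × 288.6 / 9.794 = 8460.0 m.
Between two levels, P₂ = P₁ exp(−Δz/H) with Δz = z₂ − z₁.
Δz = 10150 − 2500.0 = 7650.0 m; Δz/H = 7650.0/8460.0 = 0.90426.
P₂ = 714.6 × exp(−0.90426) = 714.6 × 0.40484 = 289.30 hPa.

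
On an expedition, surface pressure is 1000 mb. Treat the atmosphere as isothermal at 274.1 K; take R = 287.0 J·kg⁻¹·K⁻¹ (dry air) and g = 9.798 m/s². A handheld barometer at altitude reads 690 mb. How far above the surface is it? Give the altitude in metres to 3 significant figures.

Scale height: H = RT/g = 287.0 × 274.1 / 9.798 = 8028.9 m.
Invert the barometric formula: z = H ln(P₀/P).
P₀/P = 1000/690 = 1.4493; ln(1.4493) = 0.37108.
z = 8028.9 × 0.37108 = 2979.4 m.

z ≈ 2980 m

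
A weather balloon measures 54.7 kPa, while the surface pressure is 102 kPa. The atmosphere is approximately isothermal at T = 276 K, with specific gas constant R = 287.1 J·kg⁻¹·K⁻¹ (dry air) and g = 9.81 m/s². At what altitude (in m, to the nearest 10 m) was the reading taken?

Scale height: H = RT/g = 287.1 × 276 / 9.81 = 8077.4 m.
Invert the barometric formula: z = H ln(P₀/P).
P₀/P = 102/54.7 = 1.8647; ln(1.8647) = 0.62310.
z = 8077.4 × 0.62310 = 5033.0 m.

z ≈ 5030 m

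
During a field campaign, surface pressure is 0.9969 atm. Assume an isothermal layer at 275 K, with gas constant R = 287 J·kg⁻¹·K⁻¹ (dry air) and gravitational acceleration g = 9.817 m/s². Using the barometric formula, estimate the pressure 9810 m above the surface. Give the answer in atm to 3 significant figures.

P ≈ 0.294 atm

Scale height: H = RT/g = 287 × 275 / 9.817 = 8039.6 m.
Barometric formula: P = P₀ exp(−z/H).
z/H = 9810.0/8039.6 = 1.2202; exp(−1.2202) = 0.29517.
P = 0.9969 × 0.29517 = 0.29425 atm.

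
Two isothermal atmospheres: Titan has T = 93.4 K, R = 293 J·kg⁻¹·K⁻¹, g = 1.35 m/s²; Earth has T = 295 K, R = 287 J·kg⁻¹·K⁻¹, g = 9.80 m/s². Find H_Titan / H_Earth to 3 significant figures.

H = RT/g for each body.
H_Titan = 293 × 93.4 / 1.35 = 20271 m.
H_Earth = 287 × 295 / 9.80 = 8639.3 m.
H_Titan/H_Earth = 20271/8639.3 = 2.3464.

H_Titan/H_Earth ≈ 2.35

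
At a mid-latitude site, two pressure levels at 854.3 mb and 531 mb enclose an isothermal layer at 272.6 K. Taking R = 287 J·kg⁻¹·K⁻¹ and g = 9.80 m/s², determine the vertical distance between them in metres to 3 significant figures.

Δz ≈ 3800 m

Hypsometric equation: Δz = (R T̄/g) ln(P₁/P₂).
R T̄/g = 287 × 272.6 / 9.80 = 7983.3 m.
ln(854.3/531) = ln(1.6089) = 0.47555.
Δz = 7983.3 × 0.47555 = 3796.5 m.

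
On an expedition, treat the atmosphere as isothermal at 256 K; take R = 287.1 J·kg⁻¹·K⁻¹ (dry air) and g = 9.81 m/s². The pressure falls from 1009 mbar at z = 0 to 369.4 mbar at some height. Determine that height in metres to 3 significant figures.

Scale height: H = RT/g = 287.1 × 256 / 9.81 = 7492.1 m.
Invert the barometric formula: z = H ln(P₀/P).
P₀/P = 1009/369.4 = 2.7315; ln(2.7315) = 1.0049.
z = 7492.1 × 1.0049 = 7528.8 m.

z ≈ 7530 m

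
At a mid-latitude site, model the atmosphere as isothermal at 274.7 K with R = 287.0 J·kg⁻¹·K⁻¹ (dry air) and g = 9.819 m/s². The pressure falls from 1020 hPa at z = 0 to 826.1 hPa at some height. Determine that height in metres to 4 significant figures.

z ≈ 1693 m

Scale height: H = RT/g = 287.0 × 274.7 / 9.819 = 8029.2 m.
Invert the barometric formula: z = H ln(P₀/P).
P₀/P = 1020/826.1 = 1.2347; ln(1.2347) = 0.21083.
z = 8029.2 × 0.21083 = 1692.8 m.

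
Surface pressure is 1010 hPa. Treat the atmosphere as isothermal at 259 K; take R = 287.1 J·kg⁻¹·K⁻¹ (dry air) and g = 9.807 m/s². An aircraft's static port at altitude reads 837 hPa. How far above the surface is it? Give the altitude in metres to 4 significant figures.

Scale height: H = RT/g = 287.1 × 259 / 9.807 = 7582.2 m.
Invert the barometric formula: z = H ln(P₀/P).
P₀/P = 1010/837 = 1.2067; ln(1.2067) = 0.18789.
z = 7582.2 × 0.18789 = 1424.6 m.

z ≈ 1425 m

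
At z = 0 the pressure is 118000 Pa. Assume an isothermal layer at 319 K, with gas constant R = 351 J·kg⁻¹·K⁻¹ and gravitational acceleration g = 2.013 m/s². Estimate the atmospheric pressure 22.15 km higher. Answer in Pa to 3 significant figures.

P ≈ 79200 Pa

Scale height: H = RT/g = 351 × 319 / 2.013 = 55623 m.
Barometric formula: P = P₀ exp(−z/H).
z/H = 22150/55623 = 0.39822; exp(−0.39822) = 0.67151.
P = 118000 × 0.67151 = 79238 Pa.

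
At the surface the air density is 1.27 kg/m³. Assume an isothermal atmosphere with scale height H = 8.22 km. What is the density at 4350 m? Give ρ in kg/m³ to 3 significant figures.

In an isothermal atmosphere, density decays like pressure: ρ = ρ₀ exp(−z/H).
z/H = 4350.0/8220.0 = 0.52920; exp(−0.52920) = 0.58908.
ρ = 1.27 × 0.58908 = 0.74813 kg/m³.

ρ ≈ 0.748 kg/m³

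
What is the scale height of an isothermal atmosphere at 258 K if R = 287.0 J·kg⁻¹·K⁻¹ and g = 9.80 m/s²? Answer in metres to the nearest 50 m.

H ≈ 7550 m

The scale height of an isothermal atmosphere is H = RT/g.
H = 287.0 × 258 / 9.80 = 74046/9.80 = 7555.7 m.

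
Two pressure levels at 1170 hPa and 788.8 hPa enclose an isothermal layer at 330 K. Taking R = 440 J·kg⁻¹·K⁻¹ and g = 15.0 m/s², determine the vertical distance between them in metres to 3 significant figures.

Δz ≈ 3820 m

Hypsometric equation: Δz = (R T̄/g) ln(P₁/P₂).
R T̄/g = 440 × 330 / 15.0 = 9680.0 m.
ln(1170/788.8) = ln(1.4833) = 0.39427.
Δz = 9680.0 × 0.39427 = 3816.5 m.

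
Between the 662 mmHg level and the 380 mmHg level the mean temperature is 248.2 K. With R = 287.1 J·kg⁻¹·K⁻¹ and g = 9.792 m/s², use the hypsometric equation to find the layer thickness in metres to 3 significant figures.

Hypsometric equation: Δz = (R T̄/g) ln(P₁/P₂).
R T̄/g = 287.1 × 248.2 / 9.792 = 7277.2 m.
ln(662/380) = ln(1.7421) = 0.55509.
Δz = 7277.2 × 0.55509 = 4039.5 m.

Δz ≈ 4040 m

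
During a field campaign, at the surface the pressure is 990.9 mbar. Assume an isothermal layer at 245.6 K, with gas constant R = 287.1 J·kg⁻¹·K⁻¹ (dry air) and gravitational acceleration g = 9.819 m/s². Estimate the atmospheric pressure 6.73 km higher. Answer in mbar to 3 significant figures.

Scale height: H = RT/g = 287.1 × 245.6 / 9.819 = 7181.2 m.
Barometric formula: P = P₀ exp(−z/H).
z/H = 6730.0/7181.2 = 0.93717; exp(−0.93717) = 0.39173.
P = 990.9 × 0.39173 = 388.17 mbar.

P ≈ 388 mbar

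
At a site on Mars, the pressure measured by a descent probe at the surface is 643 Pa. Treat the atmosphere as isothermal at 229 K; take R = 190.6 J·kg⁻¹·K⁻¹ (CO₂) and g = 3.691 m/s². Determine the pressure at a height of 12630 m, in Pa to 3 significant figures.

P ≈ 221 Pa

Scale height: H = RT/g = 190.6 × 229 / 3.691 = 11825 m.
Barometric formula: P = P₀ exp(−z/H).
z/H = 12630/11825 = 1.0681; exp(−1.0681) = 0.34366.
P = 643 × 0.34366 = 220.97 Pa.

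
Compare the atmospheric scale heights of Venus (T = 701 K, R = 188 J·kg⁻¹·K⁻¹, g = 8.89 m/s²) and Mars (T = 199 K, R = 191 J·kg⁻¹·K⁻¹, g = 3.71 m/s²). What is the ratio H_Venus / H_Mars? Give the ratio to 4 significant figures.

H = RT/g for each body.
H_Venus = 188 × 701 / 8.89 = 14824 m.
H_Mars = 191 × 199 / 3.71 = 10245 m.
H_Venus/H_Mars = 14824/10245 = 1.4469.

H_Venus/H_Mars ≈ 1.447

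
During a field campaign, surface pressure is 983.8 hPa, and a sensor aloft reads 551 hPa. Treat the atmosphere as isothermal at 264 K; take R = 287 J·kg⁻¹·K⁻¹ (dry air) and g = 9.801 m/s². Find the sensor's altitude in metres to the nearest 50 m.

z ≈ 4500 m

Scale height: H = RT/g = 287 × 264 / 9.801 = 7730.6 m.
Invert the barometric formula: z = H ln(P₀/P).
P₀/P = 983.8/551 = 1.7855; ln(1.7855) = 0.57970.
z = 7730.6 × 0.57970 = 4481.4 m.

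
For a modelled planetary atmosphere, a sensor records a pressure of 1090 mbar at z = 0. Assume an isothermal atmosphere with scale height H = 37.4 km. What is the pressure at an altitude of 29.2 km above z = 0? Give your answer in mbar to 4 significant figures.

Barometric formula: P = P₀ exp(−z/H).
z/H = 29200/37400 = 0.78075; exp(−0.78075) = 0.45806.
P = 1090 × 0.45806 = 499.29 mbar.

P ≈ 499.3 mbar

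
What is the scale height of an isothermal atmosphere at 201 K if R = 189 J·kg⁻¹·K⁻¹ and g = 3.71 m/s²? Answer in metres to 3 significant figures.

H ≈ 10200 m

The scale height of an isothermal atmosphere is H = RT/g.
H = 189 × 201 / 3.71 = 37989/3.71 = 10240 m.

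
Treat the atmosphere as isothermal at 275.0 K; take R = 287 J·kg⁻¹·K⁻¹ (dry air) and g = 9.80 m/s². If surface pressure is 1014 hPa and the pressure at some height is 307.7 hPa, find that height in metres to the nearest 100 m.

Scale height: H = RT/g = 287 × 275.0 / 9.80 = 8053.6 m.
Invert the barometric formula: z = H ln(P₀/P).
P₀/P = 1014/307.7 = 3.2954; ln(3.2954) = 1.1925.
z = 8053.6 × 1.1925 = 9603.9 m.

z ≈ 9600 m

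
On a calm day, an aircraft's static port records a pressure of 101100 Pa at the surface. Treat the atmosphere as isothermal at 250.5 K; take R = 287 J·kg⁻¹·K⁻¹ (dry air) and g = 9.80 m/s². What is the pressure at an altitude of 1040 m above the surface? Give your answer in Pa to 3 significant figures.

P ≈ 87700 Pa

Scale height: H = RT/g = 287 × 250.5 / 9.80 = 7336.1 m.
Barometric formula: P = P₀ exp(−z/H).
z/H = 1040.0/7336.1 = 0.14176; exp(−0.14176) = 0.86783.
P = 101100 × 0.86783 = 87738 Pa.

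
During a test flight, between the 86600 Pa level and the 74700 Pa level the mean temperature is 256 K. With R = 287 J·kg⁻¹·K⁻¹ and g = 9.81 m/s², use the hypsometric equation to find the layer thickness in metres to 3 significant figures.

Δz ≈ 1110 m

Hypsometric equation: Δz = (R T̄/g) ln(P₁/P₂).
R T̄/g = 287 × 256 / 9.81 = 7489.5 m.
ln(86600/74700) = ln(1.1593) = 0.14782.
Δz = 7489.5 × 0.14782 = 1107.1 m.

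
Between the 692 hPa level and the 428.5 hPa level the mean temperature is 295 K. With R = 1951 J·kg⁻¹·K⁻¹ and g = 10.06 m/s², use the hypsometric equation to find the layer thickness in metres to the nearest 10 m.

Δz ≈ 27420 m

Hypsometric equation: Δz = (R T̄/g) ln(P₁/P₂).
R T̄/g = 1951 × 295 / 10.06 = 57211 m.
ln(692/428.5) = ln(1.6149) = 0.47927.
Δz = 57211 × 0.47927 = 27420 m.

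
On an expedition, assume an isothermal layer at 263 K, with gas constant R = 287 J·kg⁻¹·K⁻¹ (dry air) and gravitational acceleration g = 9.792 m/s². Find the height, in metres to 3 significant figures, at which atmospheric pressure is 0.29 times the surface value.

z ≈ 9540 m

Scale height: H = RT/g = 287 × 263 / 9.792 = 7708.4 m.
Set P/P₀ = exp(−z/H) = 0.29, so z = −H ln(0.29).
−ln(0.29) = 1.2379; z = 7708.4 × 1.2379 = 9542.2 m.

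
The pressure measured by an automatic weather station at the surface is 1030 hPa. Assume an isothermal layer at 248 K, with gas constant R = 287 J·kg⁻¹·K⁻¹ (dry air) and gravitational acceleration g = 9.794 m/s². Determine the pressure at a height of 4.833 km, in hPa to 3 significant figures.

Scale height: H = RT/g = 287 × 248 / 9.794 = 7267.3 m.
Barometric formula: P = P₀ exp(−z/H).
z/H = 4833.0/7267.3 = 0.66503; exp(−0.66503) = 0.51426.
P = 1030 × 0.51426 = 529.69 hPa.

P ≈ 530 hPa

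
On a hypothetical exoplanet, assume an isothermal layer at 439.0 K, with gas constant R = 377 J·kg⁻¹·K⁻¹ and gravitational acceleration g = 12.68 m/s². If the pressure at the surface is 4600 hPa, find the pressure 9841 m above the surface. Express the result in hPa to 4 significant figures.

Scale height: H = RT/g = 377 × 439.0 / 12.68 = 13052 m.
Barometric formula: P = P₀ exp(−z/H).
z/H = 9841.0/13052 = 0.75398; exp(−0.75398) = 0.47049.
P = 4600 × 0.47049 = 2164.3 hPa.

P ≈ 2164 hPa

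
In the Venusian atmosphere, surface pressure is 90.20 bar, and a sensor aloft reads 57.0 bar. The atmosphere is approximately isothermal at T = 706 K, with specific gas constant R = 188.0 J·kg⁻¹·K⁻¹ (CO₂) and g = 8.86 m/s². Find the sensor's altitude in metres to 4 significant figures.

z ≈ 6876 m

Scale height: H = RT/g = 188.0 × 706 / 8.86 = 14981 m.
Invert the barometric formula: z = H ln(P₀/P).
P₀/P = 90.20/57.0 = 1.5825; ln(1.5825) = 0.45901.
z = 14981 × 0.45901 = 6876.4 m.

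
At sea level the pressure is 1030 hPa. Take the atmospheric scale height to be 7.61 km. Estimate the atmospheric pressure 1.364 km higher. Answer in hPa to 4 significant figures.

Barometric formula: P = P₀ exp(−z/H).
z/H = 1364.0/7610.0 = 0.17924; exp(−0.17924) = 0.83591.
P = 1030 × 0.83591 = 860.99 hPa.

P ≈ 861.0 hPa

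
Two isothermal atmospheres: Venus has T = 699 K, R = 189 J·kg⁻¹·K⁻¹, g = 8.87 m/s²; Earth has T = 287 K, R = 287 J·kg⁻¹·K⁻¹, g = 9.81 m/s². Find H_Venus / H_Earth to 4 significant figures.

H_Venus/H_Earth ≈ 1.774

H = RT/g for each body.
H_Venus = 189 × 699 / 8.87 = 14894 m.
H_Earth = 287 × 287 / 9.81 = 8396.4 m.
H_Venus/H_Earth = 14894/8396.4 = 1.7739.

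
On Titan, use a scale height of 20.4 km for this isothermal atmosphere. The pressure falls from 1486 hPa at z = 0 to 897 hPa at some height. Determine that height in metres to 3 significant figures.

z ≈ 10300 m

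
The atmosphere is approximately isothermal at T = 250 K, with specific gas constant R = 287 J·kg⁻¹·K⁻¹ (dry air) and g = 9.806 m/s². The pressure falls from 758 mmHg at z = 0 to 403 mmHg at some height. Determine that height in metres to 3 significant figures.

z ≈ 4620 m

Scale height: H = RT/g = 287 × 250 / 9.806 = 7316.9 m.
Invert the barometric formula: z = H ln(P₀/P).
P₀/P = 758/403 = 1.8809; ln(1.8809) = 0.63175.
z = 7316.9 × 0.63175 = 4622.5 m.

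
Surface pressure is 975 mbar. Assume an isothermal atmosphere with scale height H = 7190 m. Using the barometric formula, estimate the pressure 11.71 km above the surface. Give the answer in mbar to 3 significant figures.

Barometric formula: P = P₀ exp(−z/H).
z/H = 11710/7190.0 = 1.6287; exp(−1.6287) = 0.19618.
P = 975 × 0.19618 = 191.28 mbar.

P ≈ 191 mbar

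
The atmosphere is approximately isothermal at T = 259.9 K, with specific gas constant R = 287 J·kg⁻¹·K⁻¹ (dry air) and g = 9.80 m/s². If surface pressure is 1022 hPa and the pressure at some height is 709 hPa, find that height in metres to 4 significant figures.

Scale height: H = RT/g = 287 × 259.9 / 9.80 = 7611.4 m.
Invert the barometric formula: z = H ln(P₀/P).
P₀/P = 1022/709 = 1.4415; ln(1.4415) = 0.36568.
z = 7611.4 × 0.36568 = 2783.3 m.

z ≈ 2783 m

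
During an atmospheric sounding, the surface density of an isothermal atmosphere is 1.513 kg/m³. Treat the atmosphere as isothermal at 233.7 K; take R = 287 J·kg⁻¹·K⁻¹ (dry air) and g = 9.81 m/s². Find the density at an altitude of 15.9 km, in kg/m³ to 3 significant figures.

Scale height: H = RT/g = 287 × 233.7 / 9.81 = 6837.1 m.
In an isothermal atmosphere, density decays like pressure: ρ = ρ₀ exp(−z/H).
z/H = 15900/6837.1 = 2.3255; exp(−2.3255) = 0.097735.
ρ = 1.513 × 0.097735 = 0.14787 kg/m³.

ρ ≈ 0.148 kg/m³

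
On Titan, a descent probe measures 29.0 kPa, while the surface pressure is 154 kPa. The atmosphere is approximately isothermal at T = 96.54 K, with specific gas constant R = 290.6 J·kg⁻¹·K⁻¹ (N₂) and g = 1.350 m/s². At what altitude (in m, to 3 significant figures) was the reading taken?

z ≈ 34700 m

Scale height: H = RT/g = 290.6 × 96.54 / 1.350 = 20781 m.
Invert the barometric formula: z = H ln(P₀/P).
P₀/P = 154/29.0 = 5.3103; ln(5.3103) = 1.6696.
z = 20781 × 1.6696 = 34696 m.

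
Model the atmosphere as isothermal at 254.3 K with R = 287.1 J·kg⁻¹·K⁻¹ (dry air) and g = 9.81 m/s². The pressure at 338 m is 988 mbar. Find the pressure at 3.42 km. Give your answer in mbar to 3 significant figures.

Scale height: H = RT/g = 287.1 × 254.3 / 9.81 = 7442.4 m.
Between two levels, P₂ = P₁ exp(−Δz/H) with Δz = z₂ − z₁.
Δz = 3420.0 − 338.00 = 3082.0 m; Δz/H = 3082.0/7442.4 = 0.41411.
P₂ = 988 × exp(−0.41411) = 988 × 0.66093 = 653.00 mbar.

P ≈ 653 mbar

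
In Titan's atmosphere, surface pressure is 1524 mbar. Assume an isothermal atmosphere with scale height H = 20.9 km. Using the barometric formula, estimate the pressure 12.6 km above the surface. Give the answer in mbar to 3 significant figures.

Barometric formula: P = P₀ exp(−z/H).
z/H = 12600/20900 = 0.60287; exp(−0.60287) = 0.54724.
P = 1524 × 0.54724 = 833.99 mbar.

P ≈ 834 mbar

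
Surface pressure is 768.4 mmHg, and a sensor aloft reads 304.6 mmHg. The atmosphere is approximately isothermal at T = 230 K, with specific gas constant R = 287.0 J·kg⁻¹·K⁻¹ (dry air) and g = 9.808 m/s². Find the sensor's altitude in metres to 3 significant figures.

z ≈ 6230 m

Scale height: H = RT/g = 287.0 × 230 / 9.808 = 6730.2 m.
Invert the barometric formula: z = H ln(P₀/P).
P₀/P = 768.4/304.6 = 2.5227; ln(2.5227) = 0.92533.
z = 6730.2 × 0.92533 = 6227.7 m.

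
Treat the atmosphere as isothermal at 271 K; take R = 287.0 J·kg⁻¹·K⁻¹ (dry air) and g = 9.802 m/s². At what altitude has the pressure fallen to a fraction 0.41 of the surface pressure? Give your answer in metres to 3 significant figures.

z ≈ 7070 m

Scale height: H = RT/g = 287.0 × 271 / 9.802 = 7934.8 m.
Set P/P₀ = exp(−z/H) = 0.41, so z = −H ln(0.41).
−ln(0.41) = 0.89160; z = 7934.8 × 0.89160 = 7074.7 m.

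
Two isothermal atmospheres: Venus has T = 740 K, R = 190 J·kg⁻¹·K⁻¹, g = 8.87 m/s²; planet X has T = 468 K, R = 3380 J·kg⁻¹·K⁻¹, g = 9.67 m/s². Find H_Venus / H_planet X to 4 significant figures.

H_Venus/H_planet X ≈ 0.09690

H = RT/g for each body.
H_Venus = 190 × 740 / 8.87 = 15851 m.
H_planet X = 3380 × 468 / 9.67 = 163580 m.
H_Venus/H_planet X = 15851/163580 = 0.096901.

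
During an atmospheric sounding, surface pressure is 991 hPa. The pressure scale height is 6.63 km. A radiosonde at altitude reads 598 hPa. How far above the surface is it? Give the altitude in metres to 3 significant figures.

Invert the barometric formula: z = H ln(P₀/P).
P₀/P = 991/598 = 1.6572; ln(1.6572) = 0.50513.
z = 6630.0 × 0.50513 = 3349.0 m.

z ≈ 3350 m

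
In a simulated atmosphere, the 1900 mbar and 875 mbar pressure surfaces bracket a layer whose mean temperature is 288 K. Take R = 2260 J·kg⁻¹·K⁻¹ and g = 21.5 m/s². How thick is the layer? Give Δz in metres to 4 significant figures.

Δz ≈ 23470 m

Hypsometric equation: Δz = (R T̄/g) ln(P₁/P₂).
R T̄/g = 2260 × 288 / 21.5 = 30273 m.
ln(1900/875) = ln(2.1714) = 0.77537.
Δz = 30273 × 0.77537 = 23473 m.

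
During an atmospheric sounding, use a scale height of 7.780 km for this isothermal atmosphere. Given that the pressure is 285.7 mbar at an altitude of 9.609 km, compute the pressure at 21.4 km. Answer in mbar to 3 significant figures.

Between two levels, P₂ = P₁ exp(−Δz/H) with Δz = z₂ − z₁.
Δz = 21400 − 9609.0 = 11791 m; Δz/H = 11791/7780.0 = 1.5156.
P₂ = 285.7 × exp(−1.5156) = 285.7 × 0.21968 = 62.763 mbar.

P ≈ 62.8 mbar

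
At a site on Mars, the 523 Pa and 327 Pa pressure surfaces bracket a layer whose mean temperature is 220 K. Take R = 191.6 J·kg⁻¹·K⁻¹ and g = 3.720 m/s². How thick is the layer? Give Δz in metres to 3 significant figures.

Δz ≈ 5320 m

Hypsometric equation: Δz = (R T̄/g) ln(P₁/P₂).
R T̄/g = 191.6 × 220 / 3.720 = 11331 m.
ln(523/327) = ln(1.5994) = 0.46963.
Δz = 11331 × 0.46963 = 5321.4 m.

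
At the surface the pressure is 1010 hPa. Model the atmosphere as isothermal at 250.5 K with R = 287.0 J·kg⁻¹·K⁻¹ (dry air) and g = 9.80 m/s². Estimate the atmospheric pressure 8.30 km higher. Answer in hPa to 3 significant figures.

P ≈ 326 hPa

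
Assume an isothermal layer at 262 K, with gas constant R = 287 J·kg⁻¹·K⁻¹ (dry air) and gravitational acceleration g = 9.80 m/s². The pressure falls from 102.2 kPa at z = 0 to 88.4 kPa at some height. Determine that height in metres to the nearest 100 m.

Scale height: H = RT/g = 287 × 262 / 9.80 = 7672.9 m.
Invert the barometric formula: z = H ln(P₀/P).
P₀/P = 102.2/88.4 = 1.1561; ln(1.1561) = 0.14505.
z = 7672.9 × 0.14505 = 1113.0 m.

z ≈ 1100 m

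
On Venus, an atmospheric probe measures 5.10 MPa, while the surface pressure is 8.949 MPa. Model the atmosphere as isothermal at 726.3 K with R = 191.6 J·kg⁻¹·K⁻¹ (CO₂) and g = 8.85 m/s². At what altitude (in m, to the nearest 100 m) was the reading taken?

Scale height: H = RT/g = 191.6 × 726.3 / 8.85 = 15724 m.
Invert the barometric formula: z = H ln(P₀/P).
P₀/P = 8.949/5.10 = 1.7547; ln(1.7547) = 0.56230.
z = 15724 × 0.56230 = 8841.6 m.

z ≈ 8800 m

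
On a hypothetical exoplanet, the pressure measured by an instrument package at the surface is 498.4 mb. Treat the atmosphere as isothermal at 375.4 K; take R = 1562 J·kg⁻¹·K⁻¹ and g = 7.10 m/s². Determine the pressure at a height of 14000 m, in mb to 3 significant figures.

Scale height: H = RT/g = 1562 × 375.4 / 7.10 = 82588 m.
Barometric formula: P = P₀ exp(−z/H).
z/H = 14000/82588 = 0.16952; exp(−0.16952) = 0.84407.
P = 498.4 × 0.84407 = 420.68 mb.

P ≈ 421 mb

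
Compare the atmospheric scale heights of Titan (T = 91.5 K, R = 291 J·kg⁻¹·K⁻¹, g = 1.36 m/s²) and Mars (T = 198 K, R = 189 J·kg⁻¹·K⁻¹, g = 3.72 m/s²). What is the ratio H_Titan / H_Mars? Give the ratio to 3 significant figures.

H_Titan/H_Mars ≈ 1.95

H = RT/g for each body.
H_Titan = 291 × 91.5 / 1.36 = 19578 m.
H_Mars = 189 × 198 / 3.72 = 10060 m.
H_Titan/H_Mars = 19578/10060 = 1.9461.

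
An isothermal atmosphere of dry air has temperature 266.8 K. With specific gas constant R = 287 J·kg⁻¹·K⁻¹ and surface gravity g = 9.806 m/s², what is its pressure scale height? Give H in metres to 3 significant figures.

H ≈ 7810 m

The scale height of an isothermal atmosphere is H = RT/g.
H = 287 × 266.8 / 9.806 = 76572/9.806 = 7808.7 m.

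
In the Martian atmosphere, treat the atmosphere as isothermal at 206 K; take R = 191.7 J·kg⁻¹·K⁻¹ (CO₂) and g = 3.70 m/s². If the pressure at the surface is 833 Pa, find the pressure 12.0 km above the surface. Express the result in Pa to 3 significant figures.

Scale height: H = RT/g = 191.7 × 206 / 3.70 = 10673 m.
Barometric formula: P = P₀ exp(−z/H).
z/H = 12000/10673 = 1.1243; exp(−1.1243) = 0.32488.
P = 833 × 0.32488 = 270.63 Pa.

P ≈ 271 Pa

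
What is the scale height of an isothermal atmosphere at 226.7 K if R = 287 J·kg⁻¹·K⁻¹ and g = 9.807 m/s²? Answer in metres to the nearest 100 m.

H ≈ 6600 m

The scale height of an isothermal atmosphere is H = RT/g.
H = 287 × 226.7 / 9.807 = 65063/9.807 = 6634.3 m.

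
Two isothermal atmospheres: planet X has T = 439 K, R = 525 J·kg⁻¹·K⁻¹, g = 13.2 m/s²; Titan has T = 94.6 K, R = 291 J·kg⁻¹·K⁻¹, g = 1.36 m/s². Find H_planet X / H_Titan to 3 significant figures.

H = RT/g for each body.
H_planet X = 525 × 439 / 13.2 = 17460 m.
H_Titan = 291 × 94.6 / 1.36 = 20242 m.
H_planet X/H_Titan = 17460/20242 = 0.86256.

H_planet X/H_Titan ≈ 0.863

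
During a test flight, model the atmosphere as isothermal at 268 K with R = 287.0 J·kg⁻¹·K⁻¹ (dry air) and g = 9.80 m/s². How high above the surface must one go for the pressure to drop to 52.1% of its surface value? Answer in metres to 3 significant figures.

z ≈ 5120 m

Scale height: H = RT/g = 287.0 × 268 / 9.80 = 7848.6 m.
Set P/P₀ = exp(−z/H) = 0.521, so z = −H ln(0.521).
−ln(0.521) = 0.65201; z = 7848.6 × 0.65201 = 5117.4 m.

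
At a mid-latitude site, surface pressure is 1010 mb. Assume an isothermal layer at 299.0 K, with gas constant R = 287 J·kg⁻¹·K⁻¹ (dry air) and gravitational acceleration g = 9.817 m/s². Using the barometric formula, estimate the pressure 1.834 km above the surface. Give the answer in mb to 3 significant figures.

Scale height: H = RT/g = 287 × 299.0 / 9.817 = 8741.3 m.
Barometric formula: P = P₀ exp(−z/H).
z/H = 1834.0/8741.3 = 0.20981; exp(−0.20981) = 0.81074.
P = 1010 × 0.81074 = 818.85 mb.

P ≈ 819 mb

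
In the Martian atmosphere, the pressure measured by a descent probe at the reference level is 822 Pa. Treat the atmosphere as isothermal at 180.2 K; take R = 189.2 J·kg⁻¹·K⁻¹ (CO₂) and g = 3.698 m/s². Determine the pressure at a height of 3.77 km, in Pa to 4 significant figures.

P ≈ 546.1 Pa

Scale height: H = RT/g = 189.2 × 180.2 / 3.698 = 9219.5 m.
Barometric formula: P = P₀ exp(−z/H).
z/H = 3770.0/9219.5 = 0.40892; exp(−0.40892) = 0.66437.
P = 822 × 0.66437 = 546.11 Pa.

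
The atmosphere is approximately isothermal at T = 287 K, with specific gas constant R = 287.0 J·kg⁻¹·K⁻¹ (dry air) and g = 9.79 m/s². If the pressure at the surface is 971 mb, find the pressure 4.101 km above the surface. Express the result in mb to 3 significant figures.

P ≈ 596 mb

Scale height: H = RT/g = 287.0 × 287 / 9.79 = 8413.6 m.
Barometric formula: P = P₀ exp(−z/H).
z/H = 4101.0/8413.6 = 0.48743; exp(−0.48743) = 0.61420.
P = 971 × 0.61420 = 596.39 mb.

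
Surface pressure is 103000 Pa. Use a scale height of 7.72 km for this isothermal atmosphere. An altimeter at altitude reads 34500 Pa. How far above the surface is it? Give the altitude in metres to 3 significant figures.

z ≈ 8440 m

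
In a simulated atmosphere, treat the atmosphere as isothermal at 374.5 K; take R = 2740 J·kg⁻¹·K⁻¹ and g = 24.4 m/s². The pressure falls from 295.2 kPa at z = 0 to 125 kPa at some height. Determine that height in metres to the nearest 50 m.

z ≈ 36150 m

Scale height: H = RT/g = 2740 × 374.5 / 24.4 = 42055 m.
Invert the barometric formula: z = H ln(P₀/P).
P₀/P = 295.2/125 = 2.3616; ln(2.3616) = 0.85934.
z = 42055 × 0.85934 = 36140 m.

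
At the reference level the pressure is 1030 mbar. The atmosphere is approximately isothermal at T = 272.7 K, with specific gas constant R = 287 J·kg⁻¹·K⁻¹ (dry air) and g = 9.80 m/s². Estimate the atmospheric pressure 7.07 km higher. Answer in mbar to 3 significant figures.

P ≈ 425 mbar

Scale height: H = RT/g = 287 × 272.7 / 9.80 = 7986.2 m.
Barometric formula: P = P₀ exp(−z/H).
z/H = 7070.0/7986.2 = 0.88528; exp(−0.88528) = 0.41260.
P = 1030 × 0.41260 = 424.98 mbar.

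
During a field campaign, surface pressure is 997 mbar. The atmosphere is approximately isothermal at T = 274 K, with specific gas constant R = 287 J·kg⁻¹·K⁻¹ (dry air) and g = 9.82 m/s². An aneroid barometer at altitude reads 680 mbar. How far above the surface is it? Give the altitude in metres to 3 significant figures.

z ≈ 3060 m

Scale height: H = RT/g = 287 × 274 / 9.82 = 8007.9 m.
Invert the barometric formula: z = H ln(P₀/P).
P₀/P = 997/680 = 1.4662; ln(1.4662) = 0.38267.
z = 8007.9 × 0.38267 = 3064.4 m.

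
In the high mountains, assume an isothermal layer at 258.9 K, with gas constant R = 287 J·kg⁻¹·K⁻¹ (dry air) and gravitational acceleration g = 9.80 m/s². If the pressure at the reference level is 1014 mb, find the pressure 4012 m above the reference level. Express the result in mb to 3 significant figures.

P ≈ 597 mb

Scale height: H = RT/g = 287 × 258.9 / 9.80 = 7582.1 m.
Barometric formula: P = P₀ exp(−z/H).
z/H = 4012.0/7582.1 = 0.52914; exp(−0.52914) = 0.58911.
P = 1014 × 0.58911 = 597.36 mb.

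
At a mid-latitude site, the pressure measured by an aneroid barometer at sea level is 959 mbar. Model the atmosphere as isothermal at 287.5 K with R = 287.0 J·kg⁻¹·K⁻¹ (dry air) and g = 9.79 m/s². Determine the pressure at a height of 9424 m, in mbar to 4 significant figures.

P ≈ 313.5 mbar

Scale height: H = RT/g = 287.0 × 287.5 / 9.79 = 8428.2 m.
Barometric formula: P = P₀ exp(−z/H).
z/H = 9424.0/8428.2 = 1.1182; exp(−1.1182) = 0.32687.
P = 959 × 0.32687 = 313.47 mbar.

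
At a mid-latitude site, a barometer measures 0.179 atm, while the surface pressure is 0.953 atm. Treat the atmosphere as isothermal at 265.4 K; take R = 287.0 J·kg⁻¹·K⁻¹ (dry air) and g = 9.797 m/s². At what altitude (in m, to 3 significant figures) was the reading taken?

Scale height: H = RT/g = 287.0 × 265.4 / 9.797 = 7774.8 m.
Invert the barometric formula: z = H ln(P₀/P).
P₀/P = 0.953/0.179 = 5.3240; ln(5.3240) = 1.6722.
z = 7774.8 × 1.6722 = 13001 m.

z ≈ 13000 m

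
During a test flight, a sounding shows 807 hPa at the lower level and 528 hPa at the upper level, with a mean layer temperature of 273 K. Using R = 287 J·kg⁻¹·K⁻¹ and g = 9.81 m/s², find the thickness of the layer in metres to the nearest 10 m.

Hypsometric equation: Δz = (R T̄/g) ln(P₁/P₂).
R T̄/g = 287 × 273 / 9.81 = 7986.9 m.
ln(807/528) = ln(1.5284) = 0.42422.
Δz = 7986.9 × 0.42422 = 3388.2 m.

Δz ≈ 3390 m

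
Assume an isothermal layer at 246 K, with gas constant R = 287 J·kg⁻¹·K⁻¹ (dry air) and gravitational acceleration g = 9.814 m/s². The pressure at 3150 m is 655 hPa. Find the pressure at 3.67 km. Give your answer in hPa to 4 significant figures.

Scale height: H = RT/g = 287 × 246 / 9.814 = 7194.0 m.
Between two levels, P₂ = P₁ exp(−Δz/H) with Δz = z₂ − z₁.
Δz = 3670.0 − 3150.0 = 520.00 m; Δz/H = 520.00/7194.0 = 0.072282.
P₂ = 655 × exp(−0.072282) = 655 × 0.93027 = 609.33 hPa.

P ≈ 609.3 hPa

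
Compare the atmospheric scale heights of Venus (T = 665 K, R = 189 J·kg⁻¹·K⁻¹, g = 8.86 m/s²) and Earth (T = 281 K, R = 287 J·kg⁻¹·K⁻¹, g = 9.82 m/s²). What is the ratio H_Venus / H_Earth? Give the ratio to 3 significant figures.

H_Venus/H_Earth ≈ 1.73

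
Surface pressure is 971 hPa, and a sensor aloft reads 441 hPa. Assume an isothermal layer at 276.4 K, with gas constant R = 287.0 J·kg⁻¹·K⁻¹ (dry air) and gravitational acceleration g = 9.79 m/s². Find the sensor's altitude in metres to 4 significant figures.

z ≈ 6395 m

Scale height: H = RT/g = 287.0 × 276.4 / 9.79 = 8102.8 m.
Invert the barometric formula: z = H ln(P₀/P).
P₀/P = 971/441 = 2.2018; ln(2.2018) = 0.78928.
z = 8102.8 × 0.78928 = 6395.4 m.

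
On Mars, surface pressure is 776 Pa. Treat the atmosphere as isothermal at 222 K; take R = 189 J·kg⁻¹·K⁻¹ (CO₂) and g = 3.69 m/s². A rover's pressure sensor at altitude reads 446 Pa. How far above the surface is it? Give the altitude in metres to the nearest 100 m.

Scale height: H = RT/g = 189 × 222 / 3.69 = 11371 m.
Invert the barometric formula: z = H ln(P₀/P).
P₀/P = 776/446 = 1.7399; ln(1.7399) = 0.55383.
z = 11371 × 0.55383 = 6297.6 m.

z ≈ 6300 m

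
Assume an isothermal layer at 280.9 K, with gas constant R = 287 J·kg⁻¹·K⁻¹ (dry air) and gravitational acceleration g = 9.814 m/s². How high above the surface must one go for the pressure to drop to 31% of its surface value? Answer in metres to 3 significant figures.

Scale height: H = RT/g = 287 × 280.9 / 9.814 = 8214.6 m.
Set P/P₀ = exp(−z/H) = 0.31, so z = −H ln(0.31).
−ln(0.31) = 1.1712; z = 8214.6 × 1.1712 = 9620.9 m.

z ≈ 9620 m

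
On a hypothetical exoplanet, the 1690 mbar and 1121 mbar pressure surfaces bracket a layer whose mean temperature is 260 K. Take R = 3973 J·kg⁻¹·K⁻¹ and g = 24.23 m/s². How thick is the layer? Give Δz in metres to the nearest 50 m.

Hypsometric equation: Δz = (R T̄/g) ln(P₁/P₂).
R T̄/g = 3973 × 260 / 24.23 = 42632 m.
ln(1690/1121) = ln(1.5076) = 0.41052.
Δz = 42632 × 0.41052 = 17501 m.

Δz ≈ 17500 m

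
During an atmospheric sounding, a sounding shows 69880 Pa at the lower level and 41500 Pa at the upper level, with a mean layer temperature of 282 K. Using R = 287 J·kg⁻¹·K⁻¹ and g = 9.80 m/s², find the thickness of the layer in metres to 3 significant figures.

Hypsometric equation: Δz = (R T̄/g) ln(P₁/P₂).
R T̄/g = 287 × 282 / 9.80 = 8258.6 m.
ln(69880/41500) = ln(1.6839) = 0.52111.
Δz = 8258.6 × 0.52111 = 4303.6 m.

Δz ≈ 4300 m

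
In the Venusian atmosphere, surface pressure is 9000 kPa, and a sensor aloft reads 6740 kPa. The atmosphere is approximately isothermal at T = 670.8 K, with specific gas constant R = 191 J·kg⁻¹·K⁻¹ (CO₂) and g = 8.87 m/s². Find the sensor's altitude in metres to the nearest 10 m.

Scale height: H = RT/g = 191 × 670.8 / 8.87 = 14445 m.
Invert the barometric formula: z = H ln(P₀/P).
P₀/P = 9000/6740 = 1.3353; ln(1.3353) = 0.28916.
z = 14445 × 0.28916 = 4176.9 m.

z ≈ 4180 m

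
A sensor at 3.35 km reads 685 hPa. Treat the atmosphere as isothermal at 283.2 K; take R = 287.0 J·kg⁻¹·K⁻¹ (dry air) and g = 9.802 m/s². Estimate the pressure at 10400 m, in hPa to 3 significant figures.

Scale height: H = RT/g = 287.0 × 283.2 / 9.802 = 8292.0 m.
Between two levels, P₂ = P₁ exp(−Δz/H) with Δz = z₂ − z₁.
Δz = 10400 − 3350.0 = 7050.0 m; Δz/H = 7050.0/8292.0 = 0.85022.
P₂ = 685 × exp(−0.85022) = 685 × 0.42732 = 292.71 hPa.

P ≈ 293 hPa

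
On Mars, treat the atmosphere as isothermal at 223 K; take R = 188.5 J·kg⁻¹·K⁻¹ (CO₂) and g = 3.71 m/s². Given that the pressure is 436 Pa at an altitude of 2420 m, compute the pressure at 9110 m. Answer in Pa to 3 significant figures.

Scale height: H = RT/g = 188.5 × 223 / 3.71 = 11330 m.
Between two levels, P₂ = P₁ exp(−Δz/H) with Δz = z₂ − z₁.
Δz = 9110.0 − 2420.0 = 6690.0 m; Δz/H = 6690.0/11330 = 0.59047.
P₂ = 436 × exp(−0.59047) = 436 × 0.55407 = 241.57 Pa.

P ≈ 242 Pa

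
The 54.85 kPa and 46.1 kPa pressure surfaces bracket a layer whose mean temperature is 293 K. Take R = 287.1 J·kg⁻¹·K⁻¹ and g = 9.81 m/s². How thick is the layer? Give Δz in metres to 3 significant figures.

Δz ≈ 1490 m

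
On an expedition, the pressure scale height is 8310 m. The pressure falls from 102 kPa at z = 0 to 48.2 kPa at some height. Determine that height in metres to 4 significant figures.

Invert the barometric formula: z = H ln(P₀/P).
P₀/P = 102/48.2 = 2.1162; ln(2.1162) = 0.74962.
z = 8310.0 × 0.74962 = 6229.3 m.

z ≈ 6229 m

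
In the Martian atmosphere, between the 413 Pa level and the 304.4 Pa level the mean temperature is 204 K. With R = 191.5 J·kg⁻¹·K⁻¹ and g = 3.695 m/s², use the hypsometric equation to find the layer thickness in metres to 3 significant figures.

Δz ≈ 3230 m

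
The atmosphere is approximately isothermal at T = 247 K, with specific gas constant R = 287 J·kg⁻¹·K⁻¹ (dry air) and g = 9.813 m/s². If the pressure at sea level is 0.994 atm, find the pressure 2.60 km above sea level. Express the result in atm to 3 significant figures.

Scale height: H = RT/g = 287 × 247 / 9.813 = 7224.0 m.
Barometric formula: P = P₀ exp(−z/H).
z/H = 2600.0/7224.0 = 0.35991; exp(−0.35991) = 0.69774.
P = 0.994 × 0.69774 = 0.69355 atm.

P ≈ 0.694 atm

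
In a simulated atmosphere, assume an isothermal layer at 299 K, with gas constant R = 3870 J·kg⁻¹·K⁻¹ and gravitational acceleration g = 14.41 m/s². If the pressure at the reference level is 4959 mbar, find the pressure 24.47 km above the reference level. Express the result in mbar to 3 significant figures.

Scale height: H = RT/g = 3870 × 299 / 14.41 = 80300 m.
Barometric formula: P = P₀ exp(−z/H).
z/H = 24470/80300 = 0.30473; exp(−0.30473) = 0.73732.
P = 4959 × 0.73732 = 3656.4 mbar.

P ≈ 3660 mbar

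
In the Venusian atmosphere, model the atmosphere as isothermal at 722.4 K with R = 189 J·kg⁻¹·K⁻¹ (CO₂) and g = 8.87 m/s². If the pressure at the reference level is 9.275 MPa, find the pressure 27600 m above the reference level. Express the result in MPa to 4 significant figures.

Scale height: H = RT/g = 189 × 722.4 / 8.87 = 15393 m.
Barometric formula: P = P₀ exp(−z/H).
z/H = 27600/15393 = 1.7930; exp(−1.7930) = 0.16646.
P = 9.275 × 0.16646 = 1.5439 MPa.

P ≈ 1.544 MPa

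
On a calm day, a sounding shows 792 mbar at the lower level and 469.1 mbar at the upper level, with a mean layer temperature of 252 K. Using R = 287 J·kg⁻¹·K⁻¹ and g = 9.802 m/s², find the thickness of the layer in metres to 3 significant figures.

Hypsometric equation: Δz = (R T̄/g) ln(P₁/P₂).
R T̄/g = 287 × 252 / 9.802 = 7378.5 m.
ln(792/469.1) = ln(1.6883) = 0.52372.
Δz = 7378.5 × 0.52372 = 3864.3 m.

Δz ≈ 3860 m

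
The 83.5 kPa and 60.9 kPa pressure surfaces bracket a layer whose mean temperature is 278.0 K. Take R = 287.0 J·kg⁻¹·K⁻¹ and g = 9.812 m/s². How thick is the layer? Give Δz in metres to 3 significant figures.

Hypsometric equation: Δz = (R T̄/g) ln(P₁/P₂).
R T̄/g = 287.0 × 278.0 / 9.812 = 8131.5 m.
ln(83.5/60.9) = ln(1.3711) = 0.31561.
Δz = 8131.5 × 0.31561 = 2566.4 m.

Δz ≈ 2570 m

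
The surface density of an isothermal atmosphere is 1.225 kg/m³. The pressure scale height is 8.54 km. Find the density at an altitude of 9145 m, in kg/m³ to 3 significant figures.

ρ ≈ 0.420 kg/m³

In an isothermal atmosphere, density decays like pressure: ρ = ρ₀ exp(−z/H).
z/H = 9145.0/8540.0 = 1.0708; exp(−1.0708) = 0.34273.
ρ = 1.225 × 0.34273 = 0.41984 kg/m³.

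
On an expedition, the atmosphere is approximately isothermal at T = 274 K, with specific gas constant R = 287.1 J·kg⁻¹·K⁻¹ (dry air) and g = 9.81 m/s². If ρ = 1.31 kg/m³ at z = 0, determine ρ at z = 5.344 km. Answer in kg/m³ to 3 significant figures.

ρ ≈ 0.673 kg/m³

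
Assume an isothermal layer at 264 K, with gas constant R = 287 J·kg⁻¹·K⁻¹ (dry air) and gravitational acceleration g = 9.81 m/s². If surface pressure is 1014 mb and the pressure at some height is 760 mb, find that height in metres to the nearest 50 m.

z ≈ 2250 m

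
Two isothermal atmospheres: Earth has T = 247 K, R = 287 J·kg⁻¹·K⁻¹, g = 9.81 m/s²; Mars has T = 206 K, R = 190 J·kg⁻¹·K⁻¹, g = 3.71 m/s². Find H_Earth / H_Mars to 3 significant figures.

H_Earth/H_Mars ≈ 0.685

H = RT/g for each body.
H_Earth = 287 × 247 / 9.81 = 7226.2 m.
H_Mars = 190 × 206 / 3.71 = 10550 m.
H_Earth/H_Mars = 7226.2/10550 = 0.68495.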